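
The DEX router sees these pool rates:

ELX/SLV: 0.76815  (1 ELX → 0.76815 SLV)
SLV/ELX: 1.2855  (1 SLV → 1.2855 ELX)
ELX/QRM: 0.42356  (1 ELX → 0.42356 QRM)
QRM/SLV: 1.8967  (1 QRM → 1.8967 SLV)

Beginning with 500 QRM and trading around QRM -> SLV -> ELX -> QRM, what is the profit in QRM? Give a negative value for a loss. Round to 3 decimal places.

500 QRM × 1.8967 = 948.35 SLV
948.35 SLV × 1.2855 = 1219.103925 ELX
1219.103925 ELX × 0.42356 = 516.363658473 QRM
Net change: 516.363658473 − 500 = 16.363658473 QRM

16.364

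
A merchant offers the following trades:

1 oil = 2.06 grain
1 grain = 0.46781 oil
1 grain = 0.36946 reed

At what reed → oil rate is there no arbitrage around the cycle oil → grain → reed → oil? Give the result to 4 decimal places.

Known legs of the cycle: 2.06 × 0.36946 = 0.7610876
For no arbitrage the full-cycle product must be 1, so the missing rate is 1 / 0.7610876 ≈ 1.313909.

1.3139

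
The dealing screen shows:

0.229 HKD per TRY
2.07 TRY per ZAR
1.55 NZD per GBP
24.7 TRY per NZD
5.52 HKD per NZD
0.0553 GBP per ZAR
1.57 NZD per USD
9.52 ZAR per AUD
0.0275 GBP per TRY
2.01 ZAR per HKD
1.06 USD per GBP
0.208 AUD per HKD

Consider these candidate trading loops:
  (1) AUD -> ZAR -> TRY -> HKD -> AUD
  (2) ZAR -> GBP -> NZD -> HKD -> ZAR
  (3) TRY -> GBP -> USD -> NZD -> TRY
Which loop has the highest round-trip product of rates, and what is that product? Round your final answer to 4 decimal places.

(1) 9.52 × 2.07 × 0.229 × 0.208 = 0.93866
(2) 0.0553 × 1.55 × 5.52 × 2.01 = 0.95103
(3) 0.0275 × 1.06 × 1.57 × 24.7 = 1.13041
Highest is cycle (3) at 1.1304 (>1, arbitrage).

1.1304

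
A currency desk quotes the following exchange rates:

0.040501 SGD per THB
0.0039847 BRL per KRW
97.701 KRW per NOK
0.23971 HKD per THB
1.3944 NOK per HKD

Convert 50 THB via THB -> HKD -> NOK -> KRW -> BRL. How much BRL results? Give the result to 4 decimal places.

50 THB × 0.23971 = 11.9855 HKD
11.9855 HKD × 1.3944 = 16.7125812 NOK
16.7125812 NOK × 97.701 = 1632.8358958212 KRW
1632.8358958212 KRW × 0.0039847 = 6.50636119407873564 BRL

6.5064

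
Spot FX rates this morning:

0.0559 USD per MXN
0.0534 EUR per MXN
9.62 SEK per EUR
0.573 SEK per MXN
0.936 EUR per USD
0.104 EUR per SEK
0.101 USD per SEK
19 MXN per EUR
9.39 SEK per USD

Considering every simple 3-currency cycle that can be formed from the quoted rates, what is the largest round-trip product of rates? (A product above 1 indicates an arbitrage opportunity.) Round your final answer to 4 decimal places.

SEK→EUR→MXN→SEK: 0.104 × 19 × 0.573 = 1.13225
MXN→USD→EUR→MXN: 0.0559 × 0.936 × 19 = 0.99413
SEK→USD→EUR→SEK: 0.101 × 0.936 × 9.62 = 0.90944
Maximum is SEK→EUR→MXN→SEK at 1.1322; arbitrage exists.

1.1322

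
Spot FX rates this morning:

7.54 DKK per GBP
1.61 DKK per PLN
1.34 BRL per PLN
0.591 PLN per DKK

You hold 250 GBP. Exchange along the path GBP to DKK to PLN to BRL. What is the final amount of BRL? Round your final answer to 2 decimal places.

1492.81

250 GBP × 7.54 = 1885 DKK
1885 DKK × 0.591 = 1114.035 PLN
1114.035 PLN × 1.34 = 1492.8069 BRL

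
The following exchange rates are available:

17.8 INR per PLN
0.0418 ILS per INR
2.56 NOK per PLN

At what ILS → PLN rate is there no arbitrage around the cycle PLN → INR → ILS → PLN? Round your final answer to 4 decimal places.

Known legs of the cycle: 17.8 × 0.0418 = 0.74404
For no arbitrage the full-cycle product must be 1, so the missing rate is 1 / 0.74404 ≈ 1.344014.

1.3440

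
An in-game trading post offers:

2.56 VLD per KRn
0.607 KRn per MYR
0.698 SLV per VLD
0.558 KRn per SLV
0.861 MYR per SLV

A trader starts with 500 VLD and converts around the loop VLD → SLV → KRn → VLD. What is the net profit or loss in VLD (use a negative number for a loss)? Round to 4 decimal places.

-1.4605

500 VLD × 0.698 = 349 SLV
349 SLV × 0.558 = 194.742 KRn
194.742 KRn × 2.56 = 498.53952 VLD
Net change: 498.53952 − 500 = -1.46048 VLD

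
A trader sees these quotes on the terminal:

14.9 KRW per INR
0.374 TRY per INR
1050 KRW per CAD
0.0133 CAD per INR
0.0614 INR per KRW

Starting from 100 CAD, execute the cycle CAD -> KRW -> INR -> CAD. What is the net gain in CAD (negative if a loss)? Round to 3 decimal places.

100 CAD × 1050 = 105000 KRW
105000 KRW × 0.0614 = 6447 INR
6447 INR × 0.0133 = 85.7451 CAD
Net change: 85.7451 − 100 = -14.2549 CAD

-14.255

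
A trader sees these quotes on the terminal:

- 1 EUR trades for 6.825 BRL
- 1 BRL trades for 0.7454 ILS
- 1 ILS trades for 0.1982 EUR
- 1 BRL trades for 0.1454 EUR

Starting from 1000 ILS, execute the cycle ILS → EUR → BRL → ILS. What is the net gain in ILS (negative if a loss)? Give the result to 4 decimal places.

1000 ILS × 0.1982 = 198.2 EUR
198.2 EUR × 6.825 = 1352.715 BRL
1352.715 BRL × 0.7454 = 1008.313761 ILS
Net change: 1008.313761 − 1000 = 8.313761 ILS

8.3138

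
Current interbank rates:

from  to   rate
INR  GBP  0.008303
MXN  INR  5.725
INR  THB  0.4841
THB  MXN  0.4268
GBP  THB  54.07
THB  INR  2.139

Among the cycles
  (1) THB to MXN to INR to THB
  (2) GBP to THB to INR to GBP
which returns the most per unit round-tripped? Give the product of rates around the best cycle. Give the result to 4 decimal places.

(1) 0.4268 × 5.725 × 0.4841 = 1.18286
(2) 54.07 × 2.139 × 0.008303 = 0.96029
Highest is cycle (1) at 1.1829 (>1, arbitrage).

1.1829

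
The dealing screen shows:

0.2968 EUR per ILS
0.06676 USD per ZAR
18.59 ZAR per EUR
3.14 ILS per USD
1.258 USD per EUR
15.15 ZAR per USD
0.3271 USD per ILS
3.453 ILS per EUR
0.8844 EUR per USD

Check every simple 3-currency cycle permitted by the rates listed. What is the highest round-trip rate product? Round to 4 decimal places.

1.1724

ILS→EUR→USD→ILS: 0.2968 × 1.258 × 3.14 = 1.17240
ZAR→USD→EUR→ZAR: 0.06676 × 0.8844 × 18.59 = 1.09760
ILS→USD→EUR→ILS: 0.3271 × 0.8844 × 3.453 = 0.99891
Maximum is ILS→EUR→USD→ILS at 1.1724; arbitrage exists.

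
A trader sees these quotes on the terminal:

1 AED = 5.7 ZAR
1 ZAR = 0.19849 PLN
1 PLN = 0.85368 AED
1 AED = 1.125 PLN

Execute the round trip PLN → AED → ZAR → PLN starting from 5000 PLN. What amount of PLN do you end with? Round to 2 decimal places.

4829.24

5000 PLN × 0.85368 = 4268.4 AED
4268.4 AED × 5.7 = 24329.88 ZAR
24329.88 ZAR × 0.19849 = 4829.2378812 PLN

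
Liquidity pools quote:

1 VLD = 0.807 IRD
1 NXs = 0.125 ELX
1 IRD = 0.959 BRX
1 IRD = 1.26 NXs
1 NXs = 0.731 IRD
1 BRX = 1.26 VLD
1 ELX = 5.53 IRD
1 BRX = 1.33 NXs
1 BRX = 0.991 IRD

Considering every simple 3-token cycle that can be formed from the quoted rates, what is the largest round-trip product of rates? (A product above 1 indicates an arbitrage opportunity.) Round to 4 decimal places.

0.9751

VLD→IRD→BRX→VLD: 0.807 × 0.959 × 1.26 = 0.97513
NXs→IRD→BRX→NXs: 0.731 × 0.959 × 1.33 = 0.93237
NXs→ELX→IRD→NXs: 0.125 × 5.53 × 1.26 = 0.87098
Maximum is VLD→IRD→BRX→VLD at 0.9751; no arbitrage — every cycle loses value.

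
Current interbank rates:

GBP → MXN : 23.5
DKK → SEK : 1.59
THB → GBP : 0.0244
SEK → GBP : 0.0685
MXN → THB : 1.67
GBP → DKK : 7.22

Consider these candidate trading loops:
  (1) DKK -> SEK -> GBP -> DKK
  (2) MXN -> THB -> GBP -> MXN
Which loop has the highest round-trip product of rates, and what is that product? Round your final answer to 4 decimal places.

0.9576

(1) 1.59 × 0.0685 × 7.22 = 0.78637
(2) 1.67 × 0.0244 × 23.5 = 0.95758
Highest is cycle (2) at 0.9576 (≤1, no arbitrage).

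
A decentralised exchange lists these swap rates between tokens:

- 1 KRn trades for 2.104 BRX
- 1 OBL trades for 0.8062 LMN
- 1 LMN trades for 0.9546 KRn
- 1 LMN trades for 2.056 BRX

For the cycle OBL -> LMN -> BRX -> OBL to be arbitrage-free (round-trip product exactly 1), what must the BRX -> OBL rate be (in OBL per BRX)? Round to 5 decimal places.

0.60330

Known legs of the cycle: 0.8062 × 2.056 = 1.6575472
For no arbitrage the full-cycle product must be 1, so the missing rate is 1 / 1.6575472 ≈ 0.6033011.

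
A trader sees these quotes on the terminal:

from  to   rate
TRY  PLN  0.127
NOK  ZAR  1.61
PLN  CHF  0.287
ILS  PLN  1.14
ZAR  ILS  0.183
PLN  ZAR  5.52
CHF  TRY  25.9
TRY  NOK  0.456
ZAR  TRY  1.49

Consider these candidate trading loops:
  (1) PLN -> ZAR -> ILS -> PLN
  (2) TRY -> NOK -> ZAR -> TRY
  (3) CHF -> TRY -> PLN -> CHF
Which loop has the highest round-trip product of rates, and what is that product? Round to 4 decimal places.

1.1516

(1) 5.52 × 0.183 × 1.14 = 1.15158
(2) 0.456 × 1.61 × 1.49 = 1.09390
(3) 25.9 × 0.127 × 0.287 = 0.94403
Highest is cycle (1) at 1.1516 (>1, arbitrage).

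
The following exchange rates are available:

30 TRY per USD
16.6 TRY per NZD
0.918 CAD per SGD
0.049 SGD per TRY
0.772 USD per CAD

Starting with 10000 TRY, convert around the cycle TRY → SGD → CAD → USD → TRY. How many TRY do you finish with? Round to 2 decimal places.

10000 TRY × 0.049 = 490 SGD
490 SGD × 0.918 = 449.82 CAD
449.82 CAD × 0.772 = 347.26104 USD
347.26104 USD × 30 = 10417.8312 TRY

10417.83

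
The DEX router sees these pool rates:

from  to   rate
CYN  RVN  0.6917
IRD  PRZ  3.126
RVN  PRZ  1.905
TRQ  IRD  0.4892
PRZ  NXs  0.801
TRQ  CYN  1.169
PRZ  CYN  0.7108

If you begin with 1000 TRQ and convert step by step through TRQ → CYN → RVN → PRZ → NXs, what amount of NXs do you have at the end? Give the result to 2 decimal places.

1000 TRQ × 1.169 = 1169 CYN
1169 CYN × 0.6917 = 808.5973 RVN
808.5973 RVN × 1.905 = 1540.3778565 PRZ
1540.3778565 PRZ × 0.801 = 1233.8426630565 NXs

1233.84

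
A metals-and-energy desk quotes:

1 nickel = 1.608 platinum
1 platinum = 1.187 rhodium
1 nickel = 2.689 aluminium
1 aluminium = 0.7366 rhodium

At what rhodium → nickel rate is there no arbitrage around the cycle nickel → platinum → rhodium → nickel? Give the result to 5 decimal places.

Known legs of the cycle: 1.608 × 1.187 = 1.908696
For no arbitrage the full-cycle product must be 1, so the missing rate is 1 / 1.908696 ≈ 0.5239179.

0.52392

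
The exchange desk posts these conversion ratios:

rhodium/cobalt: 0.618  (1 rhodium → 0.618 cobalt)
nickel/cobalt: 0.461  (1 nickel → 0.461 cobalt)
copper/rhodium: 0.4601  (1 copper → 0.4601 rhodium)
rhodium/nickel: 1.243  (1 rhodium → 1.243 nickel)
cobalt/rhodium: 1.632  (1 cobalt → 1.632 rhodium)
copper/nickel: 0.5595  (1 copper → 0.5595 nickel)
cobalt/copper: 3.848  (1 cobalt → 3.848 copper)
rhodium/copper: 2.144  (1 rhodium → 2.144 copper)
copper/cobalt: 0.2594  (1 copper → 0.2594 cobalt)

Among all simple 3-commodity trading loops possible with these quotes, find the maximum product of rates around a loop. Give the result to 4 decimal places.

1.0941

copper→rhodium→cobalt→copper: 0.4601 × 0.618 × 3.848 = 1.09415
nickel→cobalt→copper→nickel: 0.461 × 3.848 × 0.5595 = 0.99251
nickel→cobalt→rhodium→nickel: 0.461 × 1.632 × 1.243 = 0.93517
copper→cobalt→rhodium→copper: 0.2594 × 1.632 × 2.144 = 0.90764
Maximum is copper→rhodium→cobalt→copper at 1.0941; arbitrage exists.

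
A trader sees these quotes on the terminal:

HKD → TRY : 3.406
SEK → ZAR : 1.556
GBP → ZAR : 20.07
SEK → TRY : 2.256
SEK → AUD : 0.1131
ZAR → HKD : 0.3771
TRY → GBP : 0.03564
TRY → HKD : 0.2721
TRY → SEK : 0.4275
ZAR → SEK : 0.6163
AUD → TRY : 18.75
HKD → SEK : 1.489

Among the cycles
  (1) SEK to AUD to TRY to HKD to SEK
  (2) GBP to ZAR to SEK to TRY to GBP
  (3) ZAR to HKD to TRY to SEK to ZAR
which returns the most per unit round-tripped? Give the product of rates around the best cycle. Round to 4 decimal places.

0.9945

(1) 0.1131 × 18.75 × 0.2721 × 1.489 = 0.85919
(2) 20.07 × 0.6163 × 2.256 × 0.03564 = 0.99453
(3) 0.3771 × 3.406 × 0.4275 × 1.556 = 0.85437
Highest is cycle (2) at 0.9945 (≤1, no arbitrage).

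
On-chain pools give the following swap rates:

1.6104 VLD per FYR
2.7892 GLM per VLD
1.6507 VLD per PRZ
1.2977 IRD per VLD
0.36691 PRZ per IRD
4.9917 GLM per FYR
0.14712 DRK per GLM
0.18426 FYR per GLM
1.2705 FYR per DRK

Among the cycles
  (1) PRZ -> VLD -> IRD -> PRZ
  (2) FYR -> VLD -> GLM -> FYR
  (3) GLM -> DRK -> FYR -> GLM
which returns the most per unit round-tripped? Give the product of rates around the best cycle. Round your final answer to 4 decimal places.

0.9330

(1) 1.6507 × 1.2977 × 0.36691 = 0.78596
(2) 1.6104 × 2.7892 × 0.18426 = 0.82765
(3) 0.14712 × 1.2705 × 4.9917 = 0.93303
Highest is cycle (3) at 0.9330 (≤1, no arbitrage).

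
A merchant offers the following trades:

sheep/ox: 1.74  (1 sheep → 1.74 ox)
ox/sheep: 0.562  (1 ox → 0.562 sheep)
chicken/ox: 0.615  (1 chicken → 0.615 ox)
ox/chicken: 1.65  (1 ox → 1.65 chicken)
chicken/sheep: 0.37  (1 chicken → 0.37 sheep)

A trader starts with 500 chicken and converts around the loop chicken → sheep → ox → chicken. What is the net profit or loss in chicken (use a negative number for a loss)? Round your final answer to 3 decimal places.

31.135

500 chicken × 0.37 = 185 sheep
185 sheep × 1.74 = 321.9 ox
321.9 ox × 1.65 = 531.135 chicken
Net change: 531.135 − 500 = 31.135 chicken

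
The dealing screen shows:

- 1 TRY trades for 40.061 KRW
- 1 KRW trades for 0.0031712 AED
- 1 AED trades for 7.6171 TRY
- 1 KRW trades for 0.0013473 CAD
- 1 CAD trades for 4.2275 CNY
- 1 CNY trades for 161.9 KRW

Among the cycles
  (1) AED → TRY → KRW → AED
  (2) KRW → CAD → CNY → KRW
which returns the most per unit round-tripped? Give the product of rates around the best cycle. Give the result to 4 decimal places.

0.9677

(1) 7.6171 × 40.061 × 0.0031712 = 0.96769
(2) 0.0013473 × 4.2275 × 161.9 = 0.92214
Highest is cycle (1) at 0.9677 (≤1, no arbitrage).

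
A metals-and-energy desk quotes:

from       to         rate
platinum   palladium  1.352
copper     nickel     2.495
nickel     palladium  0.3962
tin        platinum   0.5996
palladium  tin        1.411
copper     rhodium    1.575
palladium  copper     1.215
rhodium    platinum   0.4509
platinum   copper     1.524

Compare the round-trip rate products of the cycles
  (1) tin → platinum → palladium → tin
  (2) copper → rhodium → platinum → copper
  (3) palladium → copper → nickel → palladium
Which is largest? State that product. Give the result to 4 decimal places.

(1) 0.5996 × 1.352 × 1.411 = 1.14384
(2) 1.575 × 0.4509 × 1.524 = 1.08230
(3) 1.215 × 2.495 × 0.3962 = 1.20105
Highest is cycle (3) at 1.2011 (>1, arbitrage).

1.2011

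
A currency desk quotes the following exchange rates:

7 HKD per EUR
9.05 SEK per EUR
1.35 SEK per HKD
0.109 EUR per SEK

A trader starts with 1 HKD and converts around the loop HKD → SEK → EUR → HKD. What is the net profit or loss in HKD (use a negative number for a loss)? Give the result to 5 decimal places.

1 HKD × 1.35 = 1.35 SEK
1.35 SEK × 0.109 = 0.14715 EUR
0.14715 EUR × 7 = 1.03005 HKD
Net change: 1.03005 − 1 = 0.03005 HKD

0.03005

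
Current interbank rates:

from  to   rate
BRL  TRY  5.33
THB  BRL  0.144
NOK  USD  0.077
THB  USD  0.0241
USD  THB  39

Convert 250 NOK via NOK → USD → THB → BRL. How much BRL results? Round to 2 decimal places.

108.11

250 NOK × 0.077 = 19.25 USD
19.25 USD × 39 = 750.75 THB
750.75 THB × 0.144 = 108.108 BRL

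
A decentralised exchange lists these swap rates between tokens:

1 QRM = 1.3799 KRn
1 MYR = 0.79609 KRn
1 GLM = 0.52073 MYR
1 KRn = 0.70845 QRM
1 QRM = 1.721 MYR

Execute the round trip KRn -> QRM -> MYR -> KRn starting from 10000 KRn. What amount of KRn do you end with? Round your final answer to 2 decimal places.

10000 KRn × 0.70845 = 7084.5 QRM
7084.5 QRM × 1.721 = 12192.4245 MYR
12192.4245 MYR × 0.79609 = 9706.267220205 KRn

9706.27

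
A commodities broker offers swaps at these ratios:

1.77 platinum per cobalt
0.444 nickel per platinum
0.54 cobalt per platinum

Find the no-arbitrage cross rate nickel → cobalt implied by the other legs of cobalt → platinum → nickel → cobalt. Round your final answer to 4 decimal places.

1.2725

Known legs of the cycle: 1.77 × 0.444 = 0.78588
For no arbitrage the full-cycle product must be 1, so the missing rate is 1 / 0.78588 ≈ 1.272459.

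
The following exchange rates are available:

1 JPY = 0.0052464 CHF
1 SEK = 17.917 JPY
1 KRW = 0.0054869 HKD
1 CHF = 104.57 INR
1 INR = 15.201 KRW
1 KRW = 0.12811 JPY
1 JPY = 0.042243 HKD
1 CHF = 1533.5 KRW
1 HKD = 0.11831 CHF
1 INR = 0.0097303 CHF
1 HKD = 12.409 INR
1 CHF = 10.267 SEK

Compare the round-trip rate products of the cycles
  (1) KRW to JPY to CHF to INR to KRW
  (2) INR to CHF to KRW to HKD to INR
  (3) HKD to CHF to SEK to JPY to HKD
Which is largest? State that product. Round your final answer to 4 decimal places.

1.0684

(1) 0.12811 × 0.0052464 × 104.57 × 15.201 = 1.06837
(2) 0.0097303 × 1533.5 × 0.0054869 × 12.409 = 1.01595
(3) 0.11831 × 10.267 × 17.917 × 0.042243 = 0.91936
Highest is cycle (1) at 1.0684 (>1, arbitrage).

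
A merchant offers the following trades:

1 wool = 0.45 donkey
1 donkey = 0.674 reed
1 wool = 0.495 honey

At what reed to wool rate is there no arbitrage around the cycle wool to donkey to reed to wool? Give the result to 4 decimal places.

3.2971

Known legs of the cycle: 0.45 × 0.674 = 0.3033
For no arbitrage the full-cycle product must be 1, so the missing rate is 1 / 0.3033 ≈ 3.297066.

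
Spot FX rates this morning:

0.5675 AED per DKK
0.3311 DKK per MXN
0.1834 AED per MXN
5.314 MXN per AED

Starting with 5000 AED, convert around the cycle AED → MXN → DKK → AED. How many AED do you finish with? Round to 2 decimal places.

5000 AED × 5.314 = 26570 MXN
26570 MXN × 0.3311 = 8797.327 DKK
8797.327 DKK × 0.5675 = 4992.4830725 AED

4992.48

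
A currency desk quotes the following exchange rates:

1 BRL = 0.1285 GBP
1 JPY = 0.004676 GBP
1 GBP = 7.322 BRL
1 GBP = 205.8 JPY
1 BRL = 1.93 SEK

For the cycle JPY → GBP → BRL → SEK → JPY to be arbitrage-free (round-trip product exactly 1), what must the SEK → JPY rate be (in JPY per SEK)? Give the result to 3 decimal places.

15.133

Known legs of the cycle: 0.004676 × 7.322 × 1.93 = 0.06607870696
For no arbitrage the full-cycle product must be 1, so the missing rate is 1 / 0.06607870696 ≈ 15.13347.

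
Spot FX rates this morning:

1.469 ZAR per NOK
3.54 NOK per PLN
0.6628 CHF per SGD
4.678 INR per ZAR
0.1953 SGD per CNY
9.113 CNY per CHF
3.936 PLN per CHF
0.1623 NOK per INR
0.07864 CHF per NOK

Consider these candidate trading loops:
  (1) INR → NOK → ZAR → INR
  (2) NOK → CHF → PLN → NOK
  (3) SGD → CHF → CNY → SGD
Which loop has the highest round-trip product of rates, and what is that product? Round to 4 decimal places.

1.1796

(1) 0.1623 × 1.469 × 4.678 = 1.11532
(2) 0.07864 × 3.936 × 3.54 = 1.09573
(3) 0.6628 × 9.113 × 0.1953 = 1.17963
Highest is cycle (3) at 1.1796 (>1, arbitrage).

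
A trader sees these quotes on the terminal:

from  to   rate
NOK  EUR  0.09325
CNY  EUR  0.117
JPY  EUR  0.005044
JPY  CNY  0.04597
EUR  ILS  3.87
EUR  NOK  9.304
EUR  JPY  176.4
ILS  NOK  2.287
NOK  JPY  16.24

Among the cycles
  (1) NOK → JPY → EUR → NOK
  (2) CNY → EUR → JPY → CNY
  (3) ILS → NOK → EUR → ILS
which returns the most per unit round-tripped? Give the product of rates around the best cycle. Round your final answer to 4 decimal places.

0.9488

(1) 16.24 × 0.005044 × 9.304 = 0.76213
(2) 0.117 × 176.4 × 0.04597 = 0.94877
(3) 2.287 × 0.09325 × 3.87 = 0.82533
Highest is cycle (2) at 0.9488 (≤1, no arbitrage).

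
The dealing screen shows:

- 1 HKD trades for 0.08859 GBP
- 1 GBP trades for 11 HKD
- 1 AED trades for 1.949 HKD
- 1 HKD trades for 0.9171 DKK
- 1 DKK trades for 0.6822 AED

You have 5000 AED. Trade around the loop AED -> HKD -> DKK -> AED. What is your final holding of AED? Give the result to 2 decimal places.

6096.92

5000 AED × 1.949 = 9745 HKD
9745 HKD × 0.9171 = 8937.1395 DKK
8937.1395 DKK × 0.6822 = 6096.9165669 AED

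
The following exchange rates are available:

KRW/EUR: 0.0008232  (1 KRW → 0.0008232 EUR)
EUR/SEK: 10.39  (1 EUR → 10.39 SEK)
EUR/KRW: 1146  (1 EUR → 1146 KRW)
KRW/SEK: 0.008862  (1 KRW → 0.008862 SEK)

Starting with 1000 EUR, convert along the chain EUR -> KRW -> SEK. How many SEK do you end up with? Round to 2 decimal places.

10155.85

1000 EUR × 1146 = 1146000 KRW
1146000 KRW × 0.008862 = 10155.852 SEK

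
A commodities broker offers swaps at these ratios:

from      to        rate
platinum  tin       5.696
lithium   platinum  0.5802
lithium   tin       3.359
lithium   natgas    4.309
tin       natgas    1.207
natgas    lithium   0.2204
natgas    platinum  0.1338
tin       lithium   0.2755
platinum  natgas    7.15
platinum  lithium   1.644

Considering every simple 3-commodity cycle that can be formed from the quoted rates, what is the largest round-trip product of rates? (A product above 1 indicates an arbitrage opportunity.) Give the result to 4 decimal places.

0.9478

platinum→lithium→natgas→platinum: 1.644 × 4.309 × 0.1338 = 0.94784
platinum→tin→natgas→platinum: 5.696 × 1.207 × 0.1338 = 0.91988
platinum→natgas→lithium→platinum: 7.15 × 0.2204 × 0.5802 = 0.91431
platinum→tin→lithium→platinum: 5.696 × 0.2755 × 0.5802 = 0.91048
tin→natgas→lithium→tin: 1.207 × 0.2204 × 3.359 = 0.89357
Maximum is platinum→lithium→natgas→platinum at 0.9478; no arbitrage — every cycle loses value.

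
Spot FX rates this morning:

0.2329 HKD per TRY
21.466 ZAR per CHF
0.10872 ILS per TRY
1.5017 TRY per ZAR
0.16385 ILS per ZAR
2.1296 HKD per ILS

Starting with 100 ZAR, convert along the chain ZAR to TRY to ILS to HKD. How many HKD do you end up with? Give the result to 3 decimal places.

100 ZAR × 1.5017 = 150.17 TRY
150.17 TRY × 0.10872 = 16.3264824 ILS
16.3264824 ILS × 2.1296 = 34.76887691904 HKD

34.769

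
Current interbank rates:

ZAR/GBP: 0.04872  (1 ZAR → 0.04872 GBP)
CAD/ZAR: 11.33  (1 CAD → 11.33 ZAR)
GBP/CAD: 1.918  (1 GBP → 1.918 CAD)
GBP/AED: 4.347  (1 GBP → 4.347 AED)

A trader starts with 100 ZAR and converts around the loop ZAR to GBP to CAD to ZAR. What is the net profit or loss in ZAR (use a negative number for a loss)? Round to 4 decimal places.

100 ZAR × 0.04872 = 4.872 GBP
4.872 GBP × 1.918 = 9.344496 CAD
9.344496 CAD × 11.33 = 105.87313968 ZAR
Net change: 105.87313968 − 100 = 5.87313968 ZAR

5.8731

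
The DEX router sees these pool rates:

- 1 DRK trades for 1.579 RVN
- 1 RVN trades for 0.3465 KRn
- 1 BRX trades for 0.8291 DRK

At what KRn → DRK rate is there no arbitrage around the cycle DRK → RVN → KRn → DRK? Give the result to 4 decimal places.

Known legs of the cycle: 1.579 × 0.3465 = 0.5471235
For no arbitrage the full-cycle product must be 1, so the missing rate is 1 / 0.5471235 ≈ 1.827741.

1.8277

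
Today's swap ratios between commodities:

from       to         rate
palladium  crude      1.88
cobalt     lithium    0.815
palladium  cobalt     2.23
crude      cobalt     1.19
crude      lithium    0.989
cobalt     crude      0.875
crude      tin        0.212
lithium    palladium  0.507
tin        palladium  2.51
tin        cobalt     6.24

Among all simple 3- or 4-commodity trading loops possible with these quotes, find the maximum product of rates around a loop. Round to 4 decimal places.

1.1575

cobalt→crude→tin→cobalt: 0.875 × 0.212 × 6.24 = 1.15752
cobalt→crude→tin→palladium→cobalt: 0.875 × 0.212 × 2.51 × 2.23 = 1.03830
tin→palladium→crude→tin: 2.51 × 1.88 × 0.212 = 1.00039
cobalt→crude→lithium→palladium→cobalt: 0.875 × 0.989 × 0.507 × 2.23 = 0.97840
crude→lithium→palladium→crude: 0.989 × 0.507 × 1.88 = 0.94268
cobalt→lithium→palladium→crude→cobalt: 0.815 × 0.507 × 1.88 × 1.19 = 0.92442
cobalt→lithium→palladium→cobalt: 0.815 × 0.507 × 2.23 = 0.92145
Maximum is cobalt→crude→tin→cobalt at 1.1575; arbitrage exists.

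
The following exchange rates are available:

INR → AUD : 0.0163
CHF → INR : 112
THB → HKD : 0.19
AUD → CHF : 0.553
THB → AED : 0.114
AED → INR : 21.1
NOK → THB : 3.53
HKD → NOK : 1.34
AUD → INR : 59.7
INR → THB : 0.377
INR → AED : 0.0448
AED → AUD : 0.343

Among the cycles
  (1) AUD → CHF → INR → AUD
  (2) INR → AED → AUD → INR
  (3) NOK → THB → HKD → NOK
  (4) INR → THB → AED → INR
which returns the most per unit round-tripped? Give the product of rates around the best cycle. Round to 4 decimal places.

1.0096

(1) 0.553 × 112 × 0.0163 = 1.00956
(2) 0.0448 × 0.343 × 59.7 = 0.91737
(3) 3.53 × 0.19 × 1.34 = 0.89874
(4) 0.377 × 0.114 × 21.1 = 0.90684
Highest is cycle (1) at 1.0096 (>1, arbitrage).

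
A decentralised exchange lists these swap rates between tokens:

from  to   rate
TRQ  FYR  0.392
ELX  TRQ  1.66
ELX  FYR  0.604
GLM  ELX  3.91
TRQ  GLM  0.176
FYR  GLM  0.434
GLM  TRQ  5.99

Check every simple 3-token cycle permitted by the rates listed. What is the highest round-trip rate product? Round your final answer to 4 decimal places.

ELX→TRQ→GLM→ELX: 1.66 × 0.176 × 3.91 = 1.14235
FYR→GLM→ELX→FYR: 0.434 × 3.91 × 0.604 = 1.02495
FYR→GLM→TRQ→FYR: 0.434 × 5.99 × 0.392 = 1.01907
Maximum is ELX→TRQ→GLM→ELX at 1.1423; arbitrage exists.

1.1423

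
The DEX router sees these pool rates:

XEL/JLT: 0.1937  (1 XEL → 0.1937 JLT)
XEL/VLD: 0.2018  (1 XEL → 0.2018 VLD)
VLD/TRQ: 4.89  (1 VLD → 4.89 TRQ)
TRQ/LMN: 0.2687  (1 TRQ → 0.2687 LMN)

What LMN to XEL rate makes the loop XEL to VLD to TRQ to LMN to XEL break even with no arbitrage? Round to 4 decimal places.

Known legs of the cycle: 0.2018 × 4.89 × 0.2687 = 0.2651536974
For no arbitrage the full-cycle product must be 1, so the missing rate is 1 / 0.2651536974 ≈ 3.771398.

3.7714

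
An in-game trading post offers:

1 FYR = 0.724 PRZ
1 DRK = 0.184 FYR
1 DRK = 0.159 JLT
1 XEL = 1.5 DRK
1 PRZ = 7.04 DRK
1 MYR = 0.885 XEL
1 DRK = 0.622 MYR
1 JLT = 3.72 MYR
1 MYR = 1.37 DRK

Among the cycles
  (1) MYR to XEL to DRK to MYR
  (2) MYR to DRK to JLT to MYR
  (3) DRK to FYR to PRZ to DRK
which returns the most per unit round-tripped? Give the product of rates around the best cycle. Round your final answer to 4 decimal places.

(1) 0.885 × 1.5 × 0.622 = 0.82571
(2) 1.37 × 0.159 × 3.72 = 0.81033
(3) 0.184 × 0.724 × 7.04 = 0.93784
Highest is cycle (3) at 0.9378 (≤1, no arbitrage).

0.9378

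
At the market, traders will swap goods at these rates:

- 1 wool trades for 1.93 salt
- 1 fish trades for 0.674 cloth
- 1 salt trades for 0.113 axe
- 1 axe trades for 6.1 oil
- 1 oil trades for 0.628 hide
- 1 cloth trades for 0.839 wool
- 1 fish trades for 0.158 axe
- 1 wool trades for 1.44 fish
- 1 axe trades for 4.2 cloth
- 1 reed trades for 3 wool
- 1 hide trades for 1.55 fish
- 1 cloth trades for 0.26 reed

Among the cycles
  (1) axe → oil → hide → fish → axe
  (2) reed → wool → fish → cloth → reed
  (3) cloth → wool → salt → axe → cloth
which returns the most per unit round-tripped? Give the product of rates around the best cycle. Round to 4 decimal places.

0.9382

(1) 6.1 × 0.628 × 1.55 × 0.158 = 0.93816
(2) 3 × 1.44 × 0.674 × 0.26 = 0.75704
(3) 0.839 × 1.93 × 0.113 × 4.2 = 0.76851
Highest is cycle (1) at 0.9382 (≤1, no arbitrage).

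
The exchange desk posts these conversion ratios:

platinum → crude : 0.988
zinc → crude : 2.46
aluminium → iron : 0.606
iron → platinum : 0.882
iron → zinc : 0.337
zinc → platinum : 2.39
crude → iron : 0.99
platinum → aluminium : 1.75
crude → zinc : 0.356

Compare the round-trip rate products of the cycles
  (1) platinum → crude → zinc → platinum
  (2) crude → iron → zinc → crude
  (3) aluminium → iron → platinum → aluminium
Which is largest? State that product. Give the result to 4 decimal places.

0.9354

(1) 0.988 × 0.356 × 2.39 = 0.84063
(2) 0.99 × 0.337 × 2.46 = 0.82073
(3) 0.606 × 0.882 × 1.75 = 0.93536
Highest is cycle (3) at 0.9354 (≤1, no arbitrage).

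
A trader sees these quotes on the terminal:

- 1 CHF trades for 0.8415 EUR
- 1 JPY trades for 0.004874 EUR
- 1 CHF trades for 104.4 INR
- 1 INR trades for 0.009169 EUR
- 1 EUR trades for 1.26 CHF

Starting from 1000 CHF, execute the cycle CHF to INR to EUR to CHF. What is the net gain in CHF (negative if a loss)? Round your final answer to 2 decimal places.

206.13

1000 CHF × 104.4 = 104400 INR
104400 INR × 0.009169 = 957.2436 EUR
957.2436 EUR × 1.26 = 1206.126936 CHF
Net change: 1206.126936 − 1000 = 206.126936 CHF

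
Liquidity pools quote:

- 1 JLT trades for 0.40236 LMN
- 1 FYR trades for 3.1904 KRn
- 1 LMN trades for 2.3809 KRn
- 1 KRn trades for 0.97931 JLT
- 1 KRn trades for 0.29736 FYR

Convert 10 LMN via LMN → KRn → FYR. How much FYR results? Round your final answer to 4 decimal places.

7.0798

10 LMN × 2.3809 = 23.809 KRn
23.809 KRn × 0.29736 = 7.07984424 FYR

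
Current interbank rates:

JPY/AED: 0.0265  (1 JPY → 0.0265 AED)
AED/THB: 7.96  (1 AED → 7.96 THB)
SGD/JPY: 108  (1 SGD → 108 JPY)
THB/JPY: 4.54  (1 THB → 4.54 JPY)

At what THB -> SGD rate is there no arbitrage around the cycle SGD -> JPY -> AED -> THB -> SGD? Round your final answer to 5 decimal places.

0.04390

Known legs of the cycle: 108 × 0.0265 × 7.96 = 22.78152
For no arbitrage the full-cycle product must be 1, so the missing rate is 1 / 22.78152 ≈ 0.0438952.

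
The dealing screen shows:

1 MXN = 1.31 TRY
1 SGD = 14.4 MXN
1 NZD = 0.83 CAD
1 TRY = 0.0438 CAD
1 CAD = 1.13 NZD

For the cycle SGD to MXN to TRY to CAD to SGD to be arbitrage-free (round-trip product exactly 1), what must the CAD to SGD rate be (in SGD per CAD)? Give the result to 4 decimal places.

1.2103

Known legs of the cycle: 14.4 × 1.31 × 0.0438 = 0.8262432
For no arbitrage the full-cycle product must be 1, so the missing rate is 1 / 0.8262432 ≈ 1.210297.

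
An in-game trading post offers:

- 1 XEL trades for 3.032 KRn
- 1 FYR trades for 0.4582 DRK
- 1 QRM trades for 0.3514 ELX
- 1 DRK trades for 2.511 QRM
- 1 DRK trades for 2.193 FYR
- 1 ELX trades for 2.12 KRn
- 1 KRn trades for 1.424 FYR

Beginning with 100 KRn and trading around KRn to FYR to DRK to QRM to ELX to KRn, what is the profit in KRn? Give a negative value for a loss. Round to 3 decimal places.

100 KRn × 1.424 = 142.4 FYR
142.4 FYR × 0.4582 = 65.24768 DRK
65.24768 DRK × 2.511 = 163.83692448 QRM
163.83692448 QRM × 0.3514 = 57.572295262272 ELX
57.572295262272 ELX × 2.12 = 122.05326595601664 KRn
Net change: 122.05326595601664 − 100 = 22.05326595601664 KRn

22.053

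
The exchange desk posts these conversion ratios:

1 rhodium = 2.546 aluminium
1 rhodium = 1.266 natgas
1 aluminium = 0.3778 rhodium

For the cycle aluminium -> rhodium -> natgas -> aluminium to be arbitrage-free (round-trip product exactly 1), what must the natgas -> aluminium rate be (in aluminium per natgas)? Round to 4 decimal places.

2.0908

Known legs of the cycle: 0.3778 × 1.266 = 0.4782948
For no arbitrage the full-cycle product must be 1, so the missing rate is 1 / 0.4782948 ≈ 2.090761.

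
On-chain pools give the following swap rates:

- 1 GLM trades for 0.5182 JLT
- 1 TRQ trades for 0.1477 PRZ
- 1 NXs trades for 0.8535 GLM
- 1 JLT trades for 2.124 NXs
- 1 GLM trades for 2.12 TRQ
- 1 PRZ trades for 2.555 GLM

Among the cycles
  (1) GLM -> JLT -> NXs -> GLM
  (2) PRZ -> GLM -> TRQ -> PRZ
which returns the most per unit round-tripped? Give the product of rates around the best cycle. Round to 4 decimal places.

0.9394

(1) 0.5182 × 2.124 × 0.8535 = 0.93941
(2) 2.555 × 2.12 × 0.1477 = 0.80003
Highest is cycle (1) at 0.9394 (≤1, no arbitrage).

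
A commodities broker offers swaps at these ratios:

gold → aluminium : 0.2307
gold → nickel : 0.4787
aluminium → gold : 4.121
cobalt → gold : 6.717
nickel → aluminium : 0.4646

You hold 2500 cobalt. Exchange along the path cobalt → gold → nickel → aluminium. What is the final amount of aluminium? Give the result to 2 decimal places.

3734.72

2500 cobalt × 6.717 = 16792.5 gold
16792.5 gold × 0.4787 = 8038.56975 nickel
8038.56975 nickel × 0.4646 = 3734.71950585 aluminium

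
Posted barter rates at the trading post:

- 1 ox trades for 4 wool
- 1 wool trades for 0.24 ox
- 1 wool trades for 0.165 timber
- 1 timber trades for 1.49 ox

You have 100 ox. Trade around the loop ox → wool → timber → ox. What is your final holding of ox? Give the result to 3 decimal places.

98.340

100 ox × 4 = 400 wool
400 wool × 0.165 = 66 timber
66 timber × 1.49 = 98.34 ox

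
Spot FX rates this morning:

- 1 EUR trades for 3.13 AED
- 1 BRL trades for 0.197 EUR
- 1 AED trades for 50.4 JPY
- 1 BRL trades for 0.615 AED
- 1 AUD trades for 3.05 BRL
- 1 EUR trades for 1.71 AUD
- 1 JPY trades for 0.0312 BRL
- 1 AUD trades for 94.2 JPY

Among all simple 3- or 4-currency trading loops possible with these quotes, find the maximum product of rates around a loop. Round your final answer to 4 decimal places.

1.0275

EUR→AUD→BRL→EUR: 1.71 × 3.05 × 0.197 = 1.02745
EUR→AUD→JPY→BRL→EUR: 1.71 × 94.2 × 0.0312 × 0.197 = 0.99007
EUR→AED→JPY→BRL→EUR: 3.13 × 50.4 × 0.0312 × 0.197 = 0.96961
AED→JPY→BRL→AED: 50.4 × 0.0312 × 0.615 = 0.96708
Maximum is EUR→AUD→BRL→EUR at 1.0275; arbitrage exists.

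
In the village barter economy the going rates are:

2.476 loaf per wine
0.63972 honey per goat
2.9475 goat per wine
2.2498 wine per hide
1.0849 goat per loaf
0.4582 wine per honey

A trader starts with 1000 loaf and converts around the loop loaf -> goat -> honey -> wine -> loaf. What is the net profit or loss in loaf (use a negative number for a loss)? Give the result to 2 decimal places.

-212.62

1000 loaf × 1.0849 = 1084.9 goat
1084.9 goat × 0.63972 = 694.032228 honey
694.032228 honey × 0.4582 = 318.0055668696 wine
318.0055668696 wine × 2.476 = 787.3817835691296 loaf
Net change: 787.3817835691296 − 1000 = -212.6182164308704 loaf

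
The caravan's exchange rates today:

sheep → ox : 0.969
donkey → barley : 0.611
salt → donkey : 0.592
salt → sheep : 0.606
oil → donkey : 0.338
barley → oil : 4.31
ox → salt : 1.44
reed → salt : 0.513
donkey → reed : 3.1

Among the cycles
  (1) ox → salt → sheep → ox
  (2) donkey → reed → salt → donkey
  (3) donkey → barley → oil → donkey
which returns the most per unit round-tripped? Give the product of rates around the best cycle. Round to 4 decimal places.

0.9415

(1) 1.44 × 0.606 × 0.969 = 0.84559
(2) 3.1 × 0.513 × 0.592 = 0.94146
(3) 0.611 × 4.31 × 0.338 = 0.89009
Highest is cycle (2) at 0.9415 (≤1, no arbitrage).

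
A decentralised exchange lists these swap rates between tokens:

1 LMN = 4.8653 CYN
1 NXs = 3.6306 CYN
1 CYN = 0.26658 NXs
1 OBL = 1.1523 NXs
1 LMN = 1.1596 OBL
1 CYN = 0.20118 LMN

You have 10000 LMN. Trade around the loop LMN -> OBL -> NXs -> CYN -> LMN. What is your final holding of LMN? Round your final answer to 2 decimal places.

10000 LMN × 1.1596 = 11596 OBL
11596 OBL × 1.1523 = 13362.0708 NXs
13362.0708 NXs × 3.6306 = 48512.33424648 CYN
48512.33424648 CYN × 0.20118 = 9759.7114037068464 LMN

9759.71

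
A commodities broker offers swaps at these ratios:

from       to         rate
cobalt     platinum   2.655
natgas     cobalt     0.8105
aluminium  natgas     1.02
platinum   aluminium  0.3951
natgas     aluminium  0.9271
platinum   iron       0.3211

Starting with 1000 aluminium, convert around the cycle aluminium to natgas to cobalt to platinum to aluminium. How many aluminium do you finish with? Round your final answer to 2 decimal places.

1000 aluminium × 1.02 = 1020 natgas
1020 natgas × 0.8105 = 826.71 cobalt
826.71 cobalt × 2.655 = 2194.91505 platinum
2194.91505 platinum × 0.3951 = 867.210936255 aluminium

867.21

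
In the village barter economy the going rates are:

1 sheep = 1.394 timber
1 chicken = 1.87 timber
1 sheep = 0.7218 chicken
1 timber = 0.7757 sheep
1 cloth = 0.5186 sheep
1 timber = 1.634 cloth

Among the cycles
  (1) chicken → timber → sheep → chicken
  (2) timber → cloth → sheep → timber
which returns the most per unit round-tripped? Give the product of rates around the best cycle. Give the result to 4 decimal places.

(1) 1.87 × 0.7757 × 0.7218 = 1.04701
(2) 1.634 × 0.5186 × 1.394 = 1.18127
Highest is cycle (2) at 1.1813 (>1, arbitrage).

1.1813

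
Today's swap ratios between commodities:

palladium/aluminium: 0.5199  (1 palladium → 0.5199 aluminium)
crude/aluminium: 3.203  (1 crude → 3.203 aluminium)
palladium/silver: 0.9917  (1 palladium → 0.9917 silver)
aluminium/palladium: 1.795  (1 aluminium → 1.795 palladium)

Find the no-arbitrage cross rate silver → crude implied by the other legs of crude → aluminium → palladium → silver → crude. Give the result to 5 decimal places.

Known legs of the cycle: 3.203 × 1.795 × 0.9917 = 5.7016651045
For no arbitrage the full-cycle product must be 1, so the missing rate is 1 / 5.7016651045 ≈ 0.1753874.

0.17539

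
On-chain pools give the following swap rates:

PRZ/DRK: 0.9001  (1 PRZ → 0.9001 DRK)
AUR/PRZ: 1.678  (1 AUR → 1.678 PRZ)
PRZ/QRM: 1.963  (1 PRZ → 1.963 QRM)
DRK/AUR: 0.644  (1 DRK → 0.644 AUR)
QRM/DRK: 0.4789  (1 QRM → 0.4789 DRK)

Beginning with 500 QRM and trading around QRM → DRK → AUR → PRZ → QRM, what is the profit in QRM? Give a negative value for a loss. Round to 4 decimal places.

500 QRM × 0.4789 = 239.45 DRK
239.45 DRK × 0.644 = 154.2058 AUR
154.2058 AUR × 1.678 = 258.7573324 PRZ
258.7573324 PRZ × 1.963 = 507.9406435012 QRM
Net change: 507.9406435012 − 500 = 7.9406435012 QRM

7.9406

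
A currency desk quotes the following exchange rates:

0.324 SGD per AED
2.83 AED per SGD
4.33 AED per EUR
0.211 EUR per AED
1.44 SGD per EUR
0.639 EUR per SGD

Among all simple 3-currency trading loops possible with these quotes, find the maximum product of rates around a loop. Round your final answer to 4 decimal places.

AED→SGD→EUR→AED: 0.324 × 0.639 × 4.33 = 0.89647
AED→EUR→SGD→AED: 0.211 × 1.44 × 2.83 = 0.85987
Maximum is AED→SGD→EUR→AED at 0.8965; no arbitrage — every cycle loses value.

0.8965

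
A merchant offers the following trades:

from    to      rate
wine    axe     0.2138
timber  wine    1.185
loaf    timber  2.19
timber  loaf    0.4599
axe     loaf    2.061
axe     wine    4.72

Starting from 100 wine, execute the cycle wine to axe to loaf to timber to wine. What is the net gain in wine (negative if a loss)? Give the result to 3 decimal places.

14.353

100 wine × 0.2138 = 21.38 axe
21.38 axe × 2.061 = 44.06418 loaf
44.06418 loaf × 2.19 = 96.5005542 timber
96.5005542 timber × 1.185 = 114.353156727 wine
Net change: 114.353156727 − 100 = 14.353156727 wine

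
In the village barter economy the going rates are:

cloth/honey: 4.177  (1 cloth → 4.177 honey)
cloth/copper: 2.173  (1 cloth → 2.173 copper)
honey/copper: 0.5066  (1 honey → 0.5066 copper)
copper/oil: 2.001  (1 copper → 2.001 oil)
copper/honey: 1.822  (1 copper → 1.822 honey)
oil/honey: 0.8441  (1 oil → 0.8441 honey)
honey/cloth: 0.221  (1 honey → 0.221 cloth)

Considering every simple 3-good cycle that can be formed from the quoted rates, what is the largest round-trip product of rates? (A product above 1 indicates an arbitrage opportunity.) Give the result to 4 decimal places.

0.8750

honey→cloth→copper→honey: 0.221 × 2.173 × 1.822 = 0.87498
oil→honey→copper→oil: 0.8441 × 0.5066 × 2.001 = 0.85567
Maximum is honey→cloth→copper→honey at 0.8750; no arbitrage — every cycle loses value.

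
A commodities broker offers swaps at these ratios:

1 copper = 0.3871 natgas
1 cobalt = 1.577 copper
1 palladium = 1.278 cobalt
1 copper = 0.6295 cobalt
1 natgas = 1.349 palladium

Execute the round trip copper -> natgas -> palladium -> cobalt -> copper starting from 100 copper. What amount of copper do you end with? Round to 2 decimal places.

105.24

100 copper × 0.3871 = 38.71 natgas
38.71 natgas × 1.349 = 52.21979 palladium
52.21979 palladium × 1.278 = 66.73689162 cobalt
66.73689162 cobalt × 1.577 = 105.24407808474 copper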